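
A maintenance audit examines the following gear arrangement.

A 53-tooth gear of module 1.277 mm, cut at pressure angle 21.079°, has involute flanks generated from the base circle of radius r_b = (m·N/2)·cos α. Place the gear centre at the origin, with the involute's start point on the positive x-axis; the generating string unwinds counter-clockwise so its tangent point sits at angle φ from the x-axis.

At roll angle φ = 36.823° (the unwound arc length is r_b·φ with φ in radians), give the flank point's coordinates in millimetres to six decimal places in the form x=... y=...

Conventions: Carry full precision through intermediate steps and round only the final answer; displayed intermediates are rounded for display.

x=37.439105 y=2.680287

single-mesh involute tooth geometry (53T wheel at module 1.277)
pitch radius r_p = m·N/2 = 1.277·53/2 = 33.840500
base radius r_b = r_p·cos α = 33.840500·cos 21.079° = 31.576077
roll angle φ = 36.823° = 0.64268259 rad
x = r_b·(cos φ + φ·sin φ) = 37.439105
y = r_b·(sin φ − φ·cos φ) = 2.680287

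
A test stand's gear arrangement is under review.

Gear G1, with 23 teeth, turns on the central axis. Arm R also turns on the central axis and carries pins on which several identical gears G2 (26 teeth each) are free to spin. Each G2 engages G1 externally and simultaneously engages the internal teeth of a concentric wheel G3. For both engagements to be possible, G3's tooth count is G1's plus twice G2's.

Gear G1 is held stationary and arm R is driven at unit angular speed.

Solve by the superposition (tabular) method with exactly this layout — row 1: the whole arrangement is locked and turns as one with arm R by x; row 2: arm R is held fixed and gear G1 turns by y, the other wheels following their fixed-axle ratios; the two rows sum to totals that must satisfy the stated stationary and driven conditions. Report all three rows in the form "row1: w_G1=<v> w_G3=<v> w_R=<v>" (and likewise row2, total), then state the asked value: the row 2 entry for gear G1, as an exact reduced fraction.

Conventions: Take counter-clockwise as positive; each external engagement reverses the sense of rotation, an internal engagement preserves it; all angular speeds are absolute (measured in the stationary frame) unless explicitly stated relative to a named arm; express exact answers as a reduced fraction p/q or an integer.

row1: w_G1=1 w_G3=1 w_R=1
row2: w_G1=-1 w_G3=23/75 w_R=0
total: w_G1=0 w_G3=98/75 w_R=1
asked value: -1

planetary set (23T centre, 26T on arm, 75T internal) — Willis relation
superposition row 1 [locked train]: every member turns x
row 2 (arm held, sun turns y): ω_ring = −(23/75)·y, ω_arm = 0
boundary: total ω_sun = x + y = 0 and total ω_arm = x = 1  ⇒  y = -1, x = 1
row 2 ring = −(23/75)·(-1) = 23/75
totals (row 1 + row 2): sun 1 + (-1) = 0, ring 1 + 23/75 = 98/75, arm 1 + 0 = 1
asked cell (row2, sun) = -1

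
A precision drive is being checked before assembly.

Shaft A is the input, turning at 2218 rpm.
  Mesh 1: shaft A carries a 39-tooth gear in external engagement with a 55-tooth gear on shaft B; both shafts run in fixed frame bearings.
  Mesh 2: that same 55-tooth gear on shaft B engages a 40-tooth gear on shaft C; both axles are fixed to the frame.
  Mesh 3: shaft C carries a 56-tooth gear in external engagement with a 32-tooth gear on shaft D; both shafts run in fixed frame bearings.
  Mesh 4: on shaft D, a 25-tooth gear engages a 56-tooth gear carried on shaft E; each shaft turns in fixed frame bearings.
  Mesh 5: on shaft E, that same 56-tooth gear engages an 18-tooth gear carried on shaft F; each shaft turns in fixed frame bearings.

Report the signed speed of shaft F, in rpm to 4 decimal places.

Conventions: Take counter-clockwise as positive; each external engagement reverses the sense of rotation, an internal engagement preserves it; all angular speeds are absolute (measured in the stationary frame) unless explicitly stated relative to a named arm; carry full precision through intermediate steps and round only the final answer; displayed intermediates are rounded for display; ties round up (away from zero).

class = fixed-axis compound train [5 meshes; 5 ratios multiply, 5 sense flips]
mesh 1 [39T→55T]: ω = 2218.0000×39/55 = 1572.7636 rpm, sense flips to −
mesh 2 [55T→40T]: ω = 1572.7636×55/40 = 2162.5500 rpm, sense flips to +
mesh 3 [56T→32T]: ω = 2162.5500×56/32 = 3784.4625 rpm, sense flips to −
mesh 4 [25T→56T]: ω = 3784.4625×25/56 = 1689.4922 rpm, sense flips to +
mesh 5 [56T→18T]: ω = 1689.4922×56/18 = 5256.1979 rpm, sense flips to −
signed output speed = -5256.1979 rpm

-5256.1979 rpm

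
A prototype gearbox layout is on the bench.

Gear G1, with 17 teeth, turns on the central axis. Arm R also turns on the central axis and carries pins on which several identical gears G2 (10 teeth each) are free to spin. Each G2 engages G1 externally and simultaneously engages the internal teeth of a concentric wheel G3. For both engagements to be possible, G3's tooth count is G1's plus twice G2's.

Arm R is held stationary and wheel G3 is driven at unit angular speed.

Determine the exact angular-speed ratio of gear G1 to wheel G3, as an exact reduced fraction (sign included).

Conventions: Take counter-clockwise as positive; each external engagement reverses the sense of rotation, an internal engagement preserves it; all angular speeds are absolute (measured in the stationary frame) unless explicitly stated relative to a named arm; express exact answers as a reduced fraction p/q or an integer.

-37/17

recognized (axles ride arm R): planetary set, 17/10/37 teeth
ring teeth: 17 + 2·10 = 37
17(ω_sun−ω_arm) = −37(ω_ring−ω_arm),  ω_arm = 0, ω_ring = 1
ω_sun = 0 − (37/17)(1−0) = -37/17
ω_out/ω_in = -37/17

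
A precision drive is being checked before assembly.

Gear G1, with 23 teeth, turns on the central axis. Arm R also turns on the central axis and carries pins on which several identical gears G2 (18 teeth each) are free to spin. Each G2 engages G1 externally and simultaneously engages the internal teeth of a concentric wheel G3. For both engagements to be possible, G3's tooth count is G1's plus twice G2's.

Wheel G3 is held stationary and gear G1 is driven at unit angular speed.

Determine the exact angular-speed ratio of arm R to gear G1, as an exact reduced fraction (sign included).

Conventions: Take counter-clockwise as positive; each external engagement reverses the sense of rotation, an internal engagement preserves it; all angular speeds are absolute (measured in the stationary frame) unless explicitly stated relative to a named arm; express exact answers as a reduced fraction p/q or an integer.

recognized (axles ride arm R): planetary set, 23/18/59 teeth
ring teeth: 23 + 2·18 = 59
23(ω_sun−ω_arm) = −59(ω_ring−ω_arm),  ω_ring = 0, ω_sun = 1
23(1−ω_arm) = −59(0−ω_arm)  ⇒  82·ω_arm = 23  ⇒  ω_arm = 23/82
ω_out/ω_in = 23/82

23/82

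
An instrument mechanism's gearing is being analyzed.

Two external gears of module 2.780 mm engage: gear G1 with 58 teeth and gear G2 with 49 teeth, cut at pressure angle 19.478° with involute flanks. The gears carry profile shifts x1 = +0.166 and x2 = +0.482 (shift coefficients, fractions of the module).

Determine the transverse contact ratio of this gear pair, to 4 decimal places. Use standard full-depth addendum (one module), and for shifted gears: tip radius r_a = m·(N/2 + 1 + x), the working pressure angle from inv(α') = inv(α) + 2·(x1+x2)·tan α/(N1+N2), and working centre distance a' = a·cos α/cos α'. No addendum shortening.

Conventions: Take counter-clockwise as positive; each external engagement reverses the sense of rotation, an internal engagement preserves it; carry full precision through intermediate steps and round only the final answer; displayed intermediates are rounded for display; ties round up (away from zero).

1.6961

class = single-mesh tooth geometry [involute pair 58T × 49T, m = 2.780]
base radii: r_b1 = 76.006085, r_b2 = 64.212037
tip radii: r_a1 = 83.861480, r_a2 = 72.229960
inv(α') = inv(19.478°) + 2·(+0.166+0.482)·tan α/(58+49) = 0.01801518  ⇒  α' = 21.25716°
a' = a·cos α / cos α' = 148.7300·cos 19.478°/cos 21.25716° = 150.454675
action lengths: √(r_a1²−r_b1²) = 35.437592, √(r_a2²−r_b2²) = 33.075390
base pitch p_b = π·m·cos α = 8.233799
CR = (35.437592 + 33.075390 − 150.454675·sin 21.25716°)/8.233799 = 1.696052
contact ratio ≈ 1.6961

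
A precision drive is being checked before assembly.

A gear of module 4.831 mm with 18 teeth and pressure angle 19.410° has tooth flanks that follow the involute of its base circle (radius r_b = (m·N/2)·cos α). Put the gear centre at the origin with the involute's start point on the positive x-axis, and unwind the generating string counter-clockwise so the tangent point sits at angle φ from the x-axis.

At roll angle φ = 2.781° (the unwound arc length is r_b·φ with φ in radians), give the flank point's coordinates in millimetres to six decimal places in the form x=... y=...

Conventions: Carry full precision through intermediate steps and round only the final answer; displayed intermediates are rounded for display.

x=41.056133 y=0.001563

single-mesh involute tooth geometry (18T wheel at module 4.831)
pitch radius r_p = m·N/2 = 4.831·18/2 = 43.479000
base radius r_b = r_p·cos α = 43.479000·cos 19.410° = 41.007857
roll angle φ = 2.781° = 0.04853761 rad
x = r_b·(cos φ + φ·sin φ) = 41.056133
y = r_b·(sin φ − φ·cos φ) = 0.001563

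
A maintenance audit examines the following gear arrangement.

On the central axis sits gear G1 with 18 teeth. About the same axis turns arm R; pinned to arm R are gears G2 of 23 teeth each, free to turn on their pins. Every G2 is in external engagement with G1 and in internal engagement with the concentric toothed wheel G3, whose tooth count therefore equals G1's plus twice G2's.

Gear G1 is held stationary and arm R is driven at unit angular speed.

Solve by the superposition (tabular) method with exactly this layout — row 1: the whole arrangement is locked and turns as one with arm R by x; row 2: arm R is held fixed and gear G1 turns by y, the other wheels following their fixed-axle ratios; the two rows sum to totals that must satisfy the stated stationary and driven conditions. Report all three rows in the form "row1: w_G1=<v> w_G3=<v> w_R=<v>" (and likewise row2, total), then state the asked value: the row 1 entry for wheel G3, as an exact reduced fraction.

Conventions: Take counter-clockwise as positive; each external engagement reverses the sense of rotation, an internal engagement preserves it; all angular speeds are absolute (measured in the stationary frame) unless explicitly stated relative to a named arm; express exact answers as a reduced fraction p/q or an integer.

planetary set (18T centre, 23T on arm, 64T internal) — Willis relation
row 1 (train locked, turned with arm): all members turn x
row 2 (arm held, sun turns y): ω_ring = −(18/64)·y, ω_arm = 0
boundary: total ω_sun = x + y = 0 and total ω_arm = x = 1  ⇒  y = -1, x = 1
row 2 ring = −(18/64)·(-1) = 9/32
totals (row 1 + row 2): sun 1 + (-1) = 0, ring 1 + 9/32 = 41/32, arm 1 + 0 = 1
asked cell (row1, ring) = 1

row1: w_G1=1 w_G3=1 w_R=1
row2: w_G1=-1 w_G3=9/32 w_R=0
total: w_G1=0 w_G3=41/32 w_R=1
asked value: 1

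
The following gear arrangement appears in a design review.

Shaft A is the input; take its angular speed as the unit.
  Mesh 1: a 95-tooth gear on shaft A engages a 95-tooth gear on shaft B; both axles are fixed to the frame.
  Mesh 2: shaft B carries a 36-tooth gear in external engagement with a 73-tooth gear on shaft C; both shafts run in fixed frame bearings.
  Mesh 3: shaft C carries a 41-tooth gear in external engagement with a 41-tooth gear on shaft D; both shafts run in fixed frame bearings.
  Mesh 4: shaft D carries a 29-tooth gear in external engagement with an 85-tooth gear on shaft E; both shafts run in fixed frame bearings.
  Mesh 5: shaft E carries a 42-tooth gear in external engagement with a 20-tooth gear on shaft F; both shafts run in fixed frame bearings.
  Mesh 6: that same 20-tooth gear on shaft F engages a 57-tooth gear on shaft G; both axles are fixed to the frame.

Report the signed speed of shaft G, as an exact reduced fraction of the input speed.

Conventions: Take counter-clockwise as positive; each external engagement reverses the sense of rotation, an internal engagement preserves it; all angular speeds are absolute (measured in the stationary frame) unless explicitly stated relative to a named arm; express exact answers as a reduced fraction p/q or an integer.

6-mesh fixed-axis compound train (all bearings frame-fixed)
mesh 1 [95T→95T]: |ω|/ω_in = 1×95/95 = 1, sense flips to −
mesh 2 [36T→73T]: |ω|/ω_in = 1×36/73 = 36/73, sense flips to +
mesh 3 [41T→41T]: |ω|/ω_in = (36/73)×41/41 = 36/73, sense flips to −
mesh 4 [29T→85T]: |ω|/ω_in = (36/73)×29/85 = 1044/6205, sense flips to +
mesh 5 [42T→20T]: |ω|/ω_in = (1044/6205)×42/20 = 10962/31025, sense flips to −
mesh 6 [20T→57T]: |ω|/ω_in = (10962/31025)×20/57 = 14616/117895, sense flips to +
signed output speed (× input speed) = 14616/117895

14616/117895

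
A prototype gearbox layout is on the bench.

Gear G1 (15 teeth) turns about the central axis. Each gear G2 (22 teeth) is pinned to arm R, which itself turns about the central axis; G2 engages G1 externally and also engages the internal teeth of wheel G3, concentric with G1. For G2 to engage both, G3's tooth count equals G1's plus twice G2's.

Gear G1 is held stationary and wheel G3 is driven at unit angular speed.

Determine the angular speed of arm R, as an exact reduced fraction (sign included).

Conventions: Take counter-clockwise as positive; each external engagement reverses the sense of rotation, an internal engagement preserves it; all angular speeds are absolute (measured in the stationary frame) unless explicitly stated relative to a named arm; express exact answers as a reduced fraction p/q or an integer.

59/74

class = planetary set [G3 = 15+2·22 = 59; Willis about the carrier]
ring teeth: 15 + 2·22 = 59
15(ω_sun−ω_arm) = −59(ω_ring−ω_arm),  ω_sun = 0, ω_ring = 1
15(0−ω_arm) = −59(1−ω_arm)  ⇒  74·ω_arm = 59  ⇒  ω_arm = 59/74
exact speed ratio = 59/74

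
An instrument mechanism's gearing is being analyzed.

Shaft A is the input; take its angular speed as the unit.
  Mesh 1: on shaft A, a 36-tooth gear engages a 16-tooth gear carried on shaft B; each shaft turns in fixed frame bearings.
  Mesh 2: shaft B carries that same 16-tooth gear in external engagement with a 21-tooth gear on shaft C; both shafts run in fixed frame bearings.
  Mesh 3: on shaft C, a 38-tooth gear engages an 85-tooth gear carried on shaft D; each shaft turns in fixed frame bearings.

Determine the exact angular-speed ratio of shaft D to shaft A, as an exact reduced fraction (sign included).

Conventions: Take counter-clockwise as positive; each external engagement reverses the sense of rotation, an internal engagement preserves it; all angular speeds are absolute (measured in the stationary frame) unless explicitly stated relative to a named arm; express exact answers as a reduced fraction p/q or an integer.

-456/595

class = fixed-axis compound train [3 meshes; 3 ratios multiply, 3 sense flips]
mesh 1 [36T→16T]: running ratio 9/4, sense −
mesh 2 [16T→21T]: running ratio 12/7, sense +
mesh 3 [38T→85T]: running ratio 456/595, sense −
ω_out/ω_in = -456/595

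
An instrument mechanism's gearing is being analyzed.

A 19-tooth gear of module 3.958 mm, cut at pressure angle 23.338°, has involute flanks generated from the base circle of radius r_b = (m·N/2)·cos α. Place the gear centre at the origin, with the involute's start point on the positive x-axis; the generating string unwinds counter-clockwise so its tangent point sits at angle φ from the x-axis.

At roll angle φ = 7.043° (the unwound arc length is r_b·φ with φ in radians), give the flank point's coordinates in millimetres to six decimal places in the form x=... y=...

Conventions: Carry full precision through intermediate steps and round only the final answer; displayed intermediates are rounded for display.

x=34.784483 y=0.021343

single-mesh involute tooth geometry (19T wheel at module 3.958)
pitch radius r_p = m·N/2 = 3.958·19/2 = 37.601000
base radius r_b = r_p·cos α = 37.601000·cos 23.338° = 34.524631
roll angle φ = 7.043° = 0.12292354 rad
x = r_b·(cos φ + φ·sin φ) = 34.784483
y = r_b·(sin φ − φ·cos φ) = 0.021343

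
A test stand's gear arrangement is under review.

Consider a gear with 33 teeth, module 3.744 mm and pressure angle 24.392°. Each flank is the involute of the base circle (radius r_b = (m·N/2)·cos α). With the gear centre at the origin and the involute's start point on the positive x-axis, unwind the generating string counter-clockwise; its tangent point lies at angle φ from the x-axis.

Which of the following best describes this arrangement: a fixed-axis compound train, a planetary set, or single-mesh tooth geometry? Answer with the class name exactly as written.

single-mesh tooth geometry

recognized (one wheel, involute flank): single-mesh tooth geometry, m = 3.744, N = 33
classification: single-mesh tooth geometry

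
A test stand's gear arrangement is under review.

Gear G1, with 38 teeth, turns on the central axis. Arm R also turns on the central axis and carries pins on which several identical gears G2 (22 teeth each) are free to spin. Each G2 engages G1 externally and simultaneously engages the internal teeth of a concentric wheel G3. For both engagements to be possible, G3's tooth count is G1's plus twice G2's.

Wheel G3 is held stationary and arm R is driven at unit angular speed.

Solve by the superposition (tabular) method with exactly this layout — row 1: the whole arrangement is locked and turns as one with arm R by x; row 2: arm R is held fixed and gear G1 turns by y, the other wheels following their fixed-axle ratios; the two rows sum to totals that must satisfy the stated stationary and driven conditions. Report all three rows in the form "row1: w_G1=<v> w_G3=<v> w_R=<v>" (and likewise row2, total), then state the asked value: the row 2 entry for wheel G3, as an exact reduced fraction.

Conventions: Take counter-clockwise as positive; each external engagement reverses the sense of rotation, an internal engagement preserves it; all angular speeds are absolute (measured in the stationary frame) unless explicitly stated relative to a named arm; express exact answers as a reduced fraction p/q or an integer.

topology: planetary set — G1 38T / G2 22T / G3 82T, arm = carrier (Willis)
row 1: whole set turns with the arm by x
row 2 (arm held, sun turns y): ω_ring = −(38/82)·y, ω_arm = 0
boundary: total ω_ring = x − (38/82)·y = 0 and total ω_arm = x = 1  ⇒  y = 41/19, x = 1
row 2 ring = −(38/82)·41/19 = -1
totals (row 1 + row 2): sun 1 + 41/19 = 60/19, ring 1 + (-1) = 0, arm 1 + 0 = 1
asked cell (row2, ring) = -1

row1: w_G1=1 w_G3=1 w_R=1
row2: w_G1=41/19 w_G3=-1 w_R=0
total: w_G1=60/19 w_G3=0 w_R=1
asked value: -1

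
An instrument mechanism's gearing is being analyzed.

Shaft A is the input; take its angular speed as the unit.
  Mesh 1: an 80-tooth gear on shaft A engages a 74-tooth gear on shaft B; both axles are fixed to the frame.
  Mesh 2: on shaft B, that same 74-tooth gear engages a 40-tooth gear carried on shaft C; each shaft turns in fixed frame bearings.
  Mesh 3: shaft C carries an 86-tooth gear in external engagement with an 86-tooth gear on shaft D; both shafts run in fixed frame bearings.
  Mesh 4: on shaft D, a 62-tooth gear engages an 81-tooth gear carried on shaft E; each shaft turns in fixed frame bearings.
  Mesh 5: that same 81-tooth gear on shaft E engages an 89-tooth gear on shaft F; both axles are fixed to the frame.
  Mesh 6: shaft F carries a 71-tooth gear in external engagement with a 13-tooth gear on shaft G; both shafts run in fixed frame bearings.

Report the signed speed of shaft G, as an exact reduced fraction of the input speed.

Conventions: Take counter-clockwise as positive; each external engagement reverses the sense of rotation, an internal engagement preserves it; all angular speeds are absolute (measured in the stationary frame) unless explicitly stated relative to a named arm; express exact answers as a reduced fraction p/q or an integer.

6-mesh fixed-axis compound train (all bearings frame-fixed)
mesh 1 [80T→74T]: |ω|/ω_in = 1×80/74 = 40/37, sense flips to −
mesh 2 [74T→40T]: |ω|/ω_in = (40/37)×74/40 = 2, sense flips to +
mesh 3 [86T→86T]: |ω|/ω_in = 2×86/86 = 2, sense flips to −
mesh 4 [62T→81T]: |ω|/ω_in = 2×62/81 = 124/81, sense flips to +
mesh 5 [81T→89T]: |ω|/ω_in = (124/81)×81/89 = 124/89, sense flips to −
mesh 6 [71T→13T]: |ω|/ω_in = (124/89)×71/13 = 8804/1157, sense flips to +
signed output speed (× input speed) = 8804/1157

8804/1157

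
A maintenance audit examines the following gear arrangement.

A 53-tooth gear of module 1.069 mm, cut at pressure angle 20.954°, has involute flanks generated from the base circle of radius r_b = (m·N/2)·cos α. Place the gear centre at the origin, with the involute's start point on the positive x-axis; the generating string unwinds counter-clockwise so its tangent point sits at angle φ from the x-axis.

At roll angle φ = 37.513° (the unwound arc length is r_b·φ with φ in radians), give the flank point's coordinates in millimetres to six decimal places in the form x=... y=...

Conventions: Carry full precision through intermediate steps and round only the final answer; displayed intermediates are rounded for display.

recognized (one wheel, involute flank): single-mesh tooth geometry, m = 1.069, N = 53
pitch radius r_p = m·N/2 = 1.069·53/2 = 28.328500
base radius r_b = r_p·cos α = 28.328500·cos 20.954° = 26.455075
roll angle φ = 37.513° = 0.65472536 rad
x = r_b·(cos φ + φ·sin φ) = 31.531925
y = r_b·(sin φ − φ·cos φ) = 2.370462

x=31.531925 y=2.370462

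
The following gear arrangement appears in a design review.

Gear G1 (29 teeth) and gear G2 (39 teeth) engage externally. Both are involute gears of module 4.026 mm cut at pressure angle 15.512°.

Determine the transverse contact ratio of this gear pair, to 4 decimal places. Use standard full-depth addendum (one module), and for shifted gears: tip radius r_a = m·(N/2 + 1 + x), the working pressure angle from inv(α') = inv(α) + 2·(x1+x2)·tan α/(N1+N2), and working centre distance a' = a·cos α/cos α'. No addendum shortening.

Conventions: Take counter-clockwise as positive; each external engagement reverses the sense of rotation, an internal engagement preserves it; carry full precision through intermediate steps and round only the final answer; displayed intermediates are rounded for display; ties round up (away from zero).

1.9211

recognized (one external pair, fixed centres): single-mesh tooth geometry, m = 4.026, N1 = 29, N2 = 39
base radii: r_b1 = 56.250586, r_b2 = 75.647340
tip radii: r_a1 = 62.403000, r_a2 = 82.533000
no profile shift: α' = α, a' = a
action lengths: √(r_a1²−r_b1²) = 27.018622, √(r_a2²−r_b2²) = 33.002667
base pitch p_b = π·m·cos α = 12.187340
CR = (27.018622 + 33.002667 − 136.884000·sin 15.51200°)/12.187340 = 1.921092
contact ratio ≈ 1.9211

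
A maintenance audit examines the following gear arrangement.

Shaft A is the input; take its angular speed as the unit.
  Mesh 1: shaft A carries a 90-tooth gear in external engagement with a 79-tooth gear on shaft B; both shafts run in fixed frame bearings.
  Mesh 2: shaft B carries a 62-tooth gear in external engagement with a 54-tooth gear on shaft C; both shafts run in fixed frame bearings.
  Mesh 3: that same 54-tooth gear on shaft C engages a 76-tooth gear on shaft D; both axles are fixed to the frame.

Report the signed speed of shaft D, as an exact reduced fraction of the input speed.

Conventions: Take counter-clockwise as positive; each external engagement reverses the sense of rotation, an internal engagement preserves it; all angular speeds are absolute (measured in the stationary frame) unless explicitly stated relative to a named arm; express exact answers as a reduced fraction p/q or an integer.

-1395/1501

3-mesh fixed-axis compound train (all bearings frame-fixed)
mesh 1 [90T→79T]: |ω|/ω_in = 1×90/79 = 90/79, sense flips to −
mesh 2 [62T→54T]: |ω|/ω_in = (90/79)×62/54 = 310/237, sense flips to +
mesh 3 [54T→76T]: |ω|/ω_in = (310/237)×54/76 = 1395/1501, sense flips to −
signed output speed (× input speed) = -1395/1501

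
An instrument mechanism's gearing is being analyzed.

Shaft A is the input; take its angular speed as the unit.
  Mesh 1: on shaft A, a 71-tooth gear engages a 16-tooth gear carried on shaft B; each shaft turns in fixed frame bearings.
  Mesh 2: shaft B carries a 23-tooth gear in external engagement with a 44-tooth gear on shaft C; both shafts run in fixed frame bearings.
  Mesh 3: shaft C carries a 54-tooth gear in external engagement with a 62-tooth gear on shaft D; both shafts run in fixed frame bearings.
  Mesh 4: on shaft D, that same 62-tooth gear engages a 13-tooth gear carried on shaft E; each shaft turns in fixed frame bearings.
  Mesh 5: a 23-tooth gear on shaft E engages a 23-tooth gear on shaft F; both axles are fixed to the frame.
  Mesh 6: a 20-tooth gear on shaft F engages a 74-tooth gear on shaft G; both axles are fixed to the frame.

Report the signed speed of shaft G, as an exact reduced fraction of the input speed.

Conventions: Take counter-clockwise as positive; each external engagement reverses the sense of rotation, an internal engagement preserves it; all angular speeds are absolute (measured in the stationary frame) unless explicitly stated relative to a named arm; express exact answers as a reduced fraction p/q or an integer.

6-mesh fixed-axis compound train (all bearings frame-fixed)
mesh 1 [71T→16T]: |ω|/ω_in = 1×71/16 = 71/16, sense flips to −
mesh 2 [23T→44T]: |ω|/ω_in = (71/16)×23/44 = 1633/704, sense flips to +
mesh 3 [54T→62T]: |ω|/ω_in = (1633/704)×54/62 = 44091/21824, sense flips to −
mesh 4 [62T→13T]: |ω|/ω_in = (44091/21824)×62/13 = 44091/4576, sense flips to +
mesh 5 [23T→23T]: |ω|/ω_in = (44091/4576)×23/23 = 44091/4576, sense flips to −
mesh 6 [20T→74T]: |ω|/ω_in = (44091/4576)×20/74 = 220455/84656, sense flips to +
signed output speed (× input speed) = 220455/84656

220455/84656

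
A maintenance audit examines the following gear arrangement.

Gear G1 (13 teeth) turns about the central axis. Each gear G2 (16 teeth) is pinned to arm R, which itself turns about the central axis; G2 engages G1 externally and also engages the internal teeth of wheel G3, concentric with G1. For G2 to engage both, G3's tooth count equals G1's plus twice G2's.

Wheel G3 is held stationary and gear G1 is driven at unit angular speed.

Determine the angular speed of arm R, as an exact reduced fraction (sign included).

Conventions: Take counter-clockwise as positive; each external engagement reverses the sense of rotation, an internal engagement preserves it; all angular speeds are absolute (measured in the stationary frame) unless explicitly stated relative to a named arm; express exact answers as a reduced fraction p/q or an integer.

topology: planetary set — G1 13T / G2 16T / G3 45T, arm = carrier (Willis)
ring teeth: 13 + 2·16 = 45
13(ω_sun−ω_arm) = −45(ω_ring−ω_arm),  ω_ring = 0, ω_sun = 1
13(1−ω_arm) = −45(0−ω_arm)  ⇒  58·ω_arm = 13  ⇒  ω_arm = 13/58
exact speed ratio = 13/58

13/58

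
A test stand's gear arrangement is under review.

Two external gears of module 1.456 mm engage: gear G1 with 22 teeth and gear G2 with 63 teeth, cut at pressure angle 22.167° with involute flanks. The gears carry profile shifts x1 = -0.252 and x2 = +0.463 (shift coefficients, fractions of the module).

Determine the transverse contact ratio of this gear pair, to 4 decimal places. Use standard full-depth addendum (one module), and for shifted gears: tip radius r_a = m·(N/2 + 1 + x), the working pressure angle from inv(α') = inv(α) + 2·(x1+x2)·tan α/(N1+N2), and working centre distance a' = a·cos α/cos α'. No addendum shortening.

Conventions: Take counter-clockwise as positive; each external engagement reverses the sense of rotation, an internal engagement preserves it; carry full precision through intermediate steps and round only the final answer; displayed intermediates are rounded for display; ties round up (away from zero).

topology: single-mesh involute geometry — m = 1.456, 22T/63T pair
base radii: r_b1 = 14.832226, r_b2 = 42.474102
tip radii: r_a1 = 17.105088, r_a2 = 47.994128
inv(α') = inv(22.167°) + 2·(-0.252+0.463)·tan α/(22+63) = 0.02255631  ⇒  α' = 22.84209°
a' = a·cos α / cos α' = 61.8800·cos 22.167°/cos 22.84209° = 62.182817
action lengths: √(r_a1²−r_b1²) = 8.519924, √(r_a2²−r_b2²) = 22.346967
base pitch p_b = π·m·cos α = 4.236074
CR = (8.519924 + 22.346967 − 62.182817·sin 22.84209°)/4.236074 = 1.588257
contact ratio ≈ 1.5883

1.5883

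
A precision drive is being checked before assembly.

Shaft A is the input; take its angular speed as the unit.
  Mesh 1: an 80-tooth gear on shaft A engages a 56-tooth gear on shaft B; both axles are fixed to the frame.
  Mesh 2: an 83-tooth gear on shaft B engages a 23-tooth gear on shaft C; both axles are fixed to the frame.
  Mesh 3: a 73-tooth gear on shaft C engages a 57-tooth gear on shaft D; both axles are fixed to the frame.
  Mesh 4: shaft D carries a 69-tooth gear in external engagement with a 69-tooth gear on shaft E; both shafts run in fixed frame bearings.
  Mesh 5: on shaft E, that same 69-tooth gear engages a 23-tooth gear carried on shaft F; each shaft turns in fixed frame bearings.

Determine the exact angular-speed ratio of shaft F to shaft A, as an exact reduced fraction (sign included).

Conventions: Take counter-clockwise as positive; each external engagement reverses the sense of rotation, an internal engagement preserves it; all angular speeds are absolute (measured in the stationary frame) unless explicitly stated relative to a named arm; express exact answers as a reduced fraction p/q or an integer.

class = fixed-axis compound train [5 meshes; 5 ratios multiply, 5 sense flips]
mesh 1 [80T→56T]: running ratio 10/7, sense −
mesh 2 [83T→23T]: running ratio 830/161, sense +
mesh 3 [73T→57T]: running ratio 60590/9177, sense −
mesh 4 [69T→69T]: running ratio 60590/9177, sense +
mesh 5 [69T→23T]: running ratio 60590/3059, sense −
ω_out/ω_in = -60590/3059

-60590/3059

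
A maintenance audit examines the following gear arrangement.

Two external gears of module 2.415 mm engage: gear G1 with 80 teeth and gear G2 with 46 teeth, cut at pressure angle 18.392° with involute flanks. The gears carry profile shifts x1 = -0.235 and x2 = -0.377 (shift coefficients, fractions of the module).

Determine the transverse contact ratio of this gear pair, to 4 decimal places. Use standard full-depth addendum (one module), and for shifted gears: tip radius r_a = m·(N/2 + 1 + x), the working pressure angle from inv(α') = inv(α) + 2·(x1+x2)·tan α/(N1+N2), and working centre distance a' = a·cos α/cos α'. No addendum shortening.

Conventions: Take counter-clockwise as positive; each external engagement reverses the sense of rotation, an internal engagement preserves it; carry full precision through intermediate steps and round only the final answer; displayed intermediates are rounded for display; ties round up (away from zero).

class = single-mesh tooth geometry [involute pair 80T × 46T, m = 2.415]
base radii: r_b1 = 91.665679, r_b2 = 52.707766
tip radii: r_a1 = 98.447475, r_a2 = 57.049545
inv(α') = inv(18.392°) + 2·(-0.235-0.377)·tan α/(80+46) = 0.00826969  ⇒  α' = 16.52316°
a' = a·cos α / cos α' = 152.1450·cos 18.392°/cos 16.52316° = 150.592173
action lengths: √(r_a1²−r_b1²) = 35.906943, √(r_a2²−r_b2²) = 21.829843
base pitch p_b = π·m·cos α = 7.199406
CR = (35.906943 + 21.829843 − 150.592173·sin 16.52316°)/7.199406 = 2.070717
contact ratio ≈ 2.0707

2.0707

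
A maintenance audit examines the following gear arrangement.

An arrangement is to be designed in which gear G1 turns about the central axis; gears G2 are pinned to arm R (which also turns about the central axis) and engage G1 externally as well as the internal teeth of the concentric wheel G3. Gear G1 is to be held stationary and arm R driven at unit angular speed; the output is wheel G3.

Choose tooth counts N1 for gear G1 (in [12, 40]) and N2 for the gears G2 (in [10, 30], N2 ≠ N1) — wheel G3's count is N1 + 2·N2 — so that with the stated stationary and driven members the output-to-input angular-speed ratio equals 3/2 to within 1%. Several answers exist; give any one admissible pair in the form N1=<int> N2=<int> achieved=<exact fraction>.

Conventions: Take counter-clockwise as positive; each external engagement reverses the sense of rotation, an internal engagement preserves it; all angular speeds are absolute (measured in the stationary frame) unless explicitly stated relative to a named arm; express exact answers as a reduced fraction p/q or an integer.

N1=20 N2=10 achieved=3/2

design class (target 3/2): planetary set
Willis with ω_sun = 0: ω_ring/ω_arm = (N1+N3)/N3; set equal to 3/2  ⇒  N3/N1 = 1/(3/2 − 1) = 2
N3 = N1 + 2·N2  ⇒  N2/N1 = (N3/N1 − 1)/2 = (2 − 1)/2 = 1/2
smallest multiple with N1 ≥ 12 and N2 ≥ 10: k = 10  ⇒  N1 = 10·2 = 20, N2 = 10·1 = 10 (N1 ≤ 40, N2 ≤ 30, N2 ≠ N1 ✓), N3 = 20 + 2·10 = 40
check: (N1+N3)/N3 with N1 = 20, N3 = 40 gives 3/2; |achieved − target| = 0 ≤ 3/200 ✓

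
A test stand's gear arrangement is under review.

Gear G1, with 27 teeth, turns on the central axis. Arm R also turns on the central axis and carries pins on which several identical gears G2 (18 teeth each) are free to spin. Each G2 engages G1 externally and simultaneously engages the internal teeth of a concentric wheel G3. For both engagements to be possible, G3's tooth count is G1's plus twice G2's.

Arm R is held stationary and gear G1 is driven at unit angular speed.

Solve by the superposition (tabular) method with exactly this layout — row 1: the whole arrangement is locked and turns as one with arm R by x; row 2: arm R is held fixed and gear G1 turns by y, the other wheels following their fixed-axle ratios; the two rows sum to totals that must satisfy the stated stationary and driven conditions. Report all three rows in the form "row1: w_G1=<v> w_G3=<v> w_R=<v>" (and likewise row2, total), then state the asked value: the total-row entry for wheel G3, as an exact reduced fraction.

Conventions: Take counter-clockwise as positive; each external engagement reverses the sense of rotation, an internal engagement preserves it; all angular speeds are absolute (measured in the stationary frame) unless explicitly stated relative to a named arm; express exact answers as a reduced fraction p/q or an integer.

class = planetary set [G3 = 27+2·18 = 63; Willis about the carrier]
row 1: whole set turns with the arm by x
superposition row 2 [arm held]: sun y, ring −(27/63)·y, arm 0
boundary: total ω_arm = x = 0 and total ω_sun = x + y = 1  ⇒  y = 1, x = 0
row 2 ring = −(27/63)·1 = -3/7
totals (row 1 + row 2): sun 0 + 1 = 1, ring 0 + (-3/7) = -3/7, arm 0 + 0 = 0
asked cell (total, ring) = -3/7

row1: w_G1=0 w_G3=0 w_R=0
row2: w_G1=1 w_G3=-3/7 w_R=0
total: w_G1=1 w_G3=-3/7 w_R=0
asked value: -3/7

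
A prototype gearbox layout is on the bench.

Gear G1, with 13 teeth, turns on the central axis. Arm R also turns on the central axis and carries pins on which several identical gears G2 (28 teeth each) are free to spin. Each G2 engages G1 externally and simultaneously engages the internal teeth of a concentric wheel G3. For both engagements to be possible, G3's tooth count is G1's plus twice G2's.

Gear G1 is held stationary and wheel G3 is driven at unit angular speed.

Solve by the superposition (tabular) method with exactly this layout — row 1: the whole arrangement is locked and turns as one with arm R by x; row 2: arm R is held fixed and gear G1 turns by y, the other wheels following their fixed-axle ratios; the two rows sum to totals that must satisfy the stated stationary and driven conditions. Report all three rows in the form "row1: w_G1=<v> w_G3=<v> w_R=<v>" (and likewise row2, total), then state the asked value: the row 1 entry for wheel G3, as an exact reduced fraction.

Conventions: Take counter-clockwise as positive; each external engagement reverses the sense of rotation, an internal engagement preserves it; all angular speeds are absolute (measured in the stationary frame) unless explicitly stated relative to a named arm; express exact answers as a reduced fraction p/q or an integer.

planetary set (13T centre, 28T on arm, 69T internal) — Willis relation
row 1: whole set turns with the arm by x
row 2 (arm held, sun turns y): ω_ring = −(13/69)·y, ω_arm = 0
boundary: total ω_sun = x + y = 0 and total ω_ring = x − (13/69)·y = 1  ⇒  y = -69/82, x = 69/82
row 2 ring = −(13/69)·(-69/82) = 13/82
totals (row 1 + row 2): sun 69/82 + (-69/82) = 0, ring 69/82 + 13/82 = 1, arm 69/82 + 0 = 69/82
asked cell (row1, ring) = 69/82

row1: w_G1=69/82 w_G3=69/82 w_R=69/82
row2: w_G1=-69/82 w_G3=13/82 w_R=0
total: w_G1=0 w_G3=1 w_R=69/82
asked value: 69/82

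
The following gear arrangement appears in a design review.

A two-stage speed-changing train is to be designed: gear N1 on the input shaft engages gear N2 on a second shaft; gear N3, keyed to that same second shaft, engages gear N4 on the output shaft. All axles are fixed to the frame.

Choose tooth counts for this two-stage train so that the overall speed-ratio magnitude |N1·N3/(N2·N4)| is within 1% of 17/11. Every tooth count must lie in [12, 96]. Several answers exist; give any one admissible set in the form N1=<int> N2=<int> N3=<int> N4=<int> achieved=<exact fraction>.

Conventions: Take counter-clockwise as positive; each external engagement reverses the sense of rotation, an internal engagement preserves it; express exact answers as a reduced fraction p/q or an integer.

topology: fixed-axis compound train — 2 stages, target 17/11
target = 17/11 in lowest terms: an exact hit needs N1·N3 = k·17 and N2·N4 = k·11 for one integer k, every count in [12, 96]; additionally prefer no 1:1 stage (N1 ≠ N2, N3 ≠ N4)
k = 1…23: no 1:1-free in-range split of k·17 and k·11 into factor pairs; take k = 24
k = 24: N1·N3 = 408 = 12·34, N2·N4 = 264 = 22·12
achieved = 12·34/(22·12) = 17/11; |achieved − target| = 0 ≤ 17/1100 ✓

N1=12 N2=22 N3=34 N4=12 achieved=17/11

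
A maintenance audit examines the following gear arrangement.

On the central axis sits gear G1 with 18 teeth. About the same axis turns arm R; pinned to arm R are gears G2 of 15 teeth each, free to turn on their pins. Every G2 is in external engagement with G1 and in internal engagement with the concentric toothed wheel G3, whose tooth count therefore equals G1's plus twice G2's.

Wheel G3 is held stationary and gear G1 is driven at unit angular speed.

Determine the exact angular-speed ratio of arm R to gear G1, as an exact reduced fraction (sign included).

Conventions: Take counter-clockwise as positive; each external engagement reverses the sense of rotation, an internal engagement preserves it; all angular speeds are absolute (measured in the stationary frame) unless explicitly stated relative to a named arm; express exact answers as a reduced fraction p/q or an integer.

class = planetary set [G3 = 18+2·15 = 48; Willis about the carrier]
ring teeth: 18 + 2·15 = 48
18(ω_sun−ω_arm) = −48(ω_ring−ω_arm),  ω_ring = 0, ω_sun = 1
18(1−ω_arm) = −48(0−ω_arm)  ⇒  66·ω_arm = 18  ⇒  ω_arm = 3/11
ω_out/ω_in = 3/11

3/11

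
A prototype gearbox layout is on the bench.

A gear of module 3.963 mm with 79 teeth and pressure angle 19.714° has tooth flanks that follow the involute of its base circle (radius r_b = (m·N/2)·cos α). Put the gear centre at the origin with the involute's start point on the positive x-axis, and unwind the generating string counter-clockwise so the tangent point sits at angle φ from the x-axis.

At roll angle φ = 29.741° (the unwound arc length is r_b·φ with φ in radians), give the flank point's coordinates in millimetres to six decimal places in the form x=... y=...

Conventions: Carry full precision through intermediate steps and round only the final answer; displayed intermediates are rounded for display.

x=165.899047 y=6.686830

recognized (one wheel, involute flank): single-mesh tooth geometry, m = 3.963, N = 79
pitch radius r_p = m·N/2 = 3.963·79/2 = 156.538500
base radius r_b = r_p·cos α = 156.538500·cos 19.714° = 147.363489
roll angle φ = 29.741° = 0.51907837 rad
x = r_b·(cos φ + φ·sin φ) = 165.899047
y = r_b·(sin φ − φ·cos φ) = 6.686830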